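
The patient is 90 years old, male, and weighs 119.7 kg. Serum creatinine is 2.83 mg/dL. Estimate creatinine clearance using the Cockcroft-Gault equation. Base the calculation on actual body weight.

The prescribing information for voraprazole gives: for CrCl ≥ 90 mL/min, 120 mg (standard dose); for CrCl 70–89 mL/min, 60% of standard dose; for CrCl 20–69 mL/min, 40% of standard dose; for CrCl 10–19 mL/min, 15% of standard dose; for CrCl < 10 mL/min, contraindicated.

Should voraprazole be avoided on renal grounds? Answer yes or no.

CrCl = (140 − 90) × 119.7 / (72 × 2.83) = 5985.0 / 203.76 ≈ 29.4 mL/min
CrCl ≈ 29 mL/min, which is ≥ 10 mL/min.

no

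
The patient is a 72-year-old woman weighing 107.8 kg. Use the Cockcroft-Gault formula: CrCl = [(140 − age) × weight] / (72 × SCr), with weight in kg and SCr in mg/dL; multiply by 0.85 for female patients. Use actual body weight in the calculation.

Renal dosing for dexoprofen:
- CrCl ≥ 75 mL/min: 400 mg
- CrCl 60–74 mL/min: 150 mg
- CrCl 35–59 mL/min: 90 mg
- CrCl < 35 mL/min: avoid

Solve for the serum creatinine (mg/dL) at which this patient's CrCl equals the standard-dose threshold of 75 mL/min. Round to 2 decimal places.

1.15 mg/dL

Standard dose requires CrCl ≥ 75 mL/min.
Set (140 − 72) × 107.8 × 0.85 / (72 × SCr) = 75
SCr = (140 − 72) × 107.8 × 0.85 / (72 × 75) = 1.154 mg/dL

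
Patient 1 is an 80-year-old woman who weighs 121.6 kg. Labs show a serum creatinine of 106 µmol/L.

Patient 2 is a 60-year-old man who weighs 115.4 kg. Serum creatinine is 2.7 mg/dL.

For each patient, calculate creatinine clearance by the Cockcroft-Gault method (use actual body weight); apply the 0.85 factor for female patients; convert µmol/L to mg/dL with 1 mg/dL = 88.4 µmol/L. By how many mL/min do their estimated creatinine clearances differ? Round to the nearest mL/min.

24 mL/min

Patient 1: SCr = 106 / 88.4 = 1.199 mg/dL
Patient 1: CrCl = (140 − 80) × 121.6 / (72 × 1.199) × 0.85 = 7296.0 / 86.33 × 0.85 ≈ 71.8 mL/min
Patient 2: CrCl = (140 − 60) × 115.4 / (72 × 2.7) = 9232.0 / 194.40 ≈ 47.5 mL/min
|71.8 − 47.5| = 24.3 mL/min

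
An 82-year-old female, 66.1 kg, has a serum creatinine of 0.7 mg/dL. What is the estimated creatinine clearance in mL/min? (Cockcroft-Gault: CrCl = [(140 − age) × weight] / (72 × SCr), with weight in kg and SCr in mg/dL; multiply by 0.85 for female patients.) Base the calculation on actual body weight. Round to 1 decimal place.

CrCl = (140 − 82) × 66.1 / (72 × 0.7) × 0.85 = 3833.8 / 50.40 × 0.85 ≈ 64.7 mL/min

64.7 mL/min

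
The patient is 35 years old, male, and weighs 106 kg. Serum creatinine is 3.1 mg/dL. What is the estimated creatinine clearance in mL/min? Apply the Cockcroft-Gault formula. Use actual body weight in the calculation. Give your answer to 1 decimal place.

49.9 mL/min

CrCl = (140 − 35) × 106 / (72 × 3.1) = 11130.0 / 223.20 ≈ 49.9 mL/min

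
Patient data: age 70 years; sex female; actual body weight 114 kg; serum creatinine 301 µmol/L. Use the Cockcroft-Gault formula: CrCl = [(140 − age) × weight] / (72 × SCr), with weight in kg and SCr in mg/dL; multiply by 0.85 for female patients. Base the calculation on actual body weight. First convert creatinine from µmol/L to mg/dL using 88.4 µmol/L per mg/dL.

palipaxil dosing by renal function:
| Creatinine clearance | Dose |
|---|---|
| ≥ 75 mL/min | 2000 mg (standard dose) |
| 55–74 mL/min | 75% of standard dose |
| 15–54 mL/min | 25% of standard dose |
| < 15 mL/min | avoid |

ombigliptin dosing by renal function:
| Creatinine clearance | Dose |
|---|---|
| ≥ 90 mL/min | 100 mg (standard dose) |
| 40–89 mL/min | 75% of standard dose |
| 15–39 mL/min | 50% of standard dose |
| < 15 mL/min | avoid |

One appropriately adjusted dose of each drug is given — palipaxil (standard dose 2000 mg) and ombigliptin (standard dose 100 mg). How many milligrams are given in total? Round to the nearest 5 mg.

550 mg

SCr = 301 / 88.4 = 3.405 mg/dL
CrCl = (140 − 70) × 114 / (72 × 3.405) × 0.85 = 7980.0 / 245.16 × 0.85 ≈ 27.7 mL/min
CrCl ≈ 28 mL/min.
palipaxil: 15–54 mL/min → 25% of 2000 mg = 500 mg.
ombigliptin: 15–39 mL/min → 50% of 100 mg = 50 mg.
Total = 500 + 50 = 550 mg.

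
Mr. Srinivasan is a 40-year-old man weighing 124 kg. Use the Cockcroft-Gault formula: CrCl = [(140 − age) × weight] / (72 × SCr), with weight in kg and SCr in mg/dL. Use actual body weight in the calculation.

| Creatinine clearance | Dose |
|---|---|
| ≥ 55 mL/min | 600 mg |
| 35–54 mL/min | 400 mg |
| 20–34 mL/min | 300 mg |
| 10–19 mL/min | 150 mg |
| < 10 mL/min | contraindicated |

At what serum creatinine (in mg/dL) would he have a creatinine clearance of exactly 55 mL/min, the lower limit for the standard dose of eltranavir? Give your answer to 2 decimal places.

3.13 mg/dL

Standard dose requires CrCl ≥ 55 mL/min.
Set (140 − 40) × 124 / (72 × SCr) = 55
SCr = (140 − 40) × 124 / (72 × 55) = 3.131 mg/dL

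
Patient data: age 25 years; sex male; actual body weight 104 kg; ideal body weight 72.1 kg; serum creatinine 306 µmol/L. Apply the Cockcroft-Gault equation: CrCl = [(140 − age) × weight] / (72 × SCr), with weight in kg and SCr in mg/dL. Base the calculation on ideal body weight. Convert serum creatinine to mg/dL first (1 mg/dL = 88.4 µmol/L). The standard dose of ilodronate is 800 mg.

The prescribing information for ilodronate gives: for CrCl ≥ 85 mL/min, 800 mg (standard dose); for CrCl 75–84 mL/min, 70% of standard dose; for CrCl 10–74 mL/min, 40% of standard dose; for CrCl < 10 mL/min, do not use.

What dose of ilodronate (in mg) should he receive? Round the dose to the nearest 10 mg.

320 mg

SCr = 306 / 88.4 = 3.462 mg/dL
CrCl = (140 − 25) × 72.1 / (72 × 3.462) = 8291.5 / 249.26 ≈ 33.3 mL/min
CrCl ≈ 33 mL/min → bracket 10–74 mL/min.
40% of 800 mg = 320 mg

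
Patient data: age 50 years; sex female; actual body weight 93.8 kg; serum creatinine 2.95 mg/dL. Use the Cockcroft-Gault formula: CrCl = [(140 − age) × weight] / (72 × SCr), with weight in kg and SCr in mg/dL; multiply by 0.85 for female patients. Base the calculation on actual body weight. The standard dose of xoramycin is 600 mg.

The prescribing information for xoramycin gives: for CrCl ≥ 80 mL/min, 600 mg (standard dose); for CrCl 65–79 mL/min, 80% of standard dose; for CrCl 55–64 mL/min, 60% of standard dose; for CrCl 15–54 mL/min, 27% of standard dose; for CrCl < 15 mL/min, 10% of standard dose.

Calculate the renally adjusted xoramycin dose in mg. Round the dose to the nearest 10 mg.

160 mg

CrCl = (140 − 50) × 93.8 / (72 × 2.95) × 0.85 = 8442.0 / 212.40 × 0.85 ≈ 33.8 mL/min
CrCl ≈ 34 mL/min → bracket 15–54 mL/min.
27% of 600 mg = 162 mg → 160 mg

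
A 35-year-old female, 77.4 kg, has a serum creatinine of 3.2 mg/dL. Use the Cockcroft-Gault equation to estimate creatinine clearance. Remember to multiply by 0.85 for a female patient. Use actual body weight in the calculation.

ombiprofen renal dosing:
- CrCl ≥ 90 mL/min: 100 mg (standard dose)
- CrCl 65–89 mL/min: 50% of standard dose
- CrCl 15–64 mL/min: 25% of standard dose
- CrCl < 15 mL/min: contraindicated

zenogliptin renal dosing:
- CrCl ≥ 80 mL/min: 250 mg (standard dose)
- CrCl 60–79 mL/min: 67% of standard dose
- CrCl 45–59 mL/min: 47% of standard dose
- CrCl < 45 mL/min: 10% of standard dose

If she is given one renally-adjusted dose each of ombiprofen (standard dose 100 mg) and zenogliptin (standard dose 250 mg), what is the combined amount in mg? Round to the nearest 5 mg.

50 mg

CrCl = (140 − 35) × 77.4 / (72 × 3.2) × 0.85 = 8127.0 / 230.40 × 0.85 ≈ 30.0 mL/min
CrCl ≈ 30 mL/min.
ombiprofen: 15–64 mL/min → 25% of 100 mg = 25 mg.
zenogliptin: < 45 mL/min → 10% of 250 mg = 25 mg.
Total = 25 + 25 = 50 mg.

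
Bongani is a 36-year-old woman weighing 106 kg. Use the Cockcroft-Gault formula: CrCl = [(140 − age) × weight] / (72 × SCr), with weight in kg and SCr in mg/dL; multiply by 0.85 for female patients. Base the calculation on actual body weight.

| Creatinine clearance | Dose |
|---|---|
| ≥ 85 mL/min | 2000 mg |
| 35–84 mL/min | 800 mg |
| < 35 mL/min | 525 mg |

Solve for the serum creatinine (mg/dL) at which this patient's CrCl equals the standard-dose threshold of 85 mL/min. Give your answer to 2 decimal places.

1.53 mg/dL

Standard dose requires CrCl ≥ 85 mL/min.
Set (140 − 36) × 106 × 0.85 / (72 × SCr) = 85
SCr = (140 − 36) × 106 × 0.85 / (72 × 85) = 1.531 mg/dL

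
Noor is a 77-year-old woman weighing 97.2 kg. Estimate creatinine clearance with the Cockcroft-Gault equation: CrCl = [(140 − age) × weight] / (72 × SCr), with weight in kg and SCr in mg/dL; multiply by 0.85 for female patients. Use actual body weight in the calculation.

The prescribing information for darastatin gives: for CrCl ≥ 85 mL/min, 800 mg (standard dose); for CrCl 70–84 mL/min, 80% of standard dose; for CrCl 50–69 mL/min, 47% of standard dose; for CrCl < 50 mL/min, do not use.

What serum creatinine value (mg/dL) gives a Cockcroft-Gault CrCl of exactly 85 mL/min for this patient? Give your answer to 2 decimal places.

0.85 mg/dL

Standard dose requires CrCl ≥ 85 mL/min.
Set (140 − 77) × 97.2 × 0.85 / (72 × SCr) = 85
SCr = (140 − 77) × 97.2 × 0.85 / (72 × 85) = 0.851 mg/dL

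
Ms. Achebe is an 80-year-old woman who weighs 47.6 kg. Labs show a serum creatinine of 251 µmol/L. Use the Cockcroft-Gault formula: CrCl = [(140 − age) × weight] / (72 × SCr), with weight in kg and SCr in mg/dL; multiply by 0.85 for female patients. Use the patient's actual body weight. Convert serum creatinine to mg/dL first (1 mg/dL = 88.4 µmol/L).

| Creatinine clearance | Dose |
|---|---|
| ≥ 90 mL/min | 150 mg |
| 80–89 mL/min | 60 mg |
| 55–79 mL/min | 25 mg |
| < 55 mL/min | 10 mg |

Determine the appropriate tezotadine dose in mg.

SCr = 251 / 88.4 = 2.839 mg/dL
CrCl = (140 − 80) × 47.6 / (72 × 2.839) × 0.85 = 2856.0 / 204.41 × 0.85 ≈ 11.9 mL/min
CrCl ≈ 12 mL/min → bracket < 55 mL/min.
Dose for this bracket: 10 mg.

10 mg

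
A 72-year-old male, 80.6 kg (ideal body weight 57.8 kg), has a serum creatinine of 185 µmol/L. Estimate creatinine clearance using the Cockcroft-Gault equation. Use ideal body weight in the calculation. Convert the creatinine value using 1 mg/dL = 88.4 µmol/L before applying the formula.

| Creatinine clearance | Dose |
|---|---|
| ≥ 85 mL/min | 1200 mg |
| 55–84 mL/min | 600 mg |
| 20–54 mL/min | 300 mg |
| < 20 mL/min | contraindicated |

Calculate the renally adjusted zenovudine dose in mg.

300 mg

SCr = 185 / 88.4 = 2.093 mg/dL
CrCl = (140 − 72) × 57.8 / (72 × 2.093) = 3930.4 / 150.70 ≈ 26.1 mL/min
CrCl ≈ 26 mL/min → bracket 20–54 mL/min.
Dose for this bracket: 300 mg.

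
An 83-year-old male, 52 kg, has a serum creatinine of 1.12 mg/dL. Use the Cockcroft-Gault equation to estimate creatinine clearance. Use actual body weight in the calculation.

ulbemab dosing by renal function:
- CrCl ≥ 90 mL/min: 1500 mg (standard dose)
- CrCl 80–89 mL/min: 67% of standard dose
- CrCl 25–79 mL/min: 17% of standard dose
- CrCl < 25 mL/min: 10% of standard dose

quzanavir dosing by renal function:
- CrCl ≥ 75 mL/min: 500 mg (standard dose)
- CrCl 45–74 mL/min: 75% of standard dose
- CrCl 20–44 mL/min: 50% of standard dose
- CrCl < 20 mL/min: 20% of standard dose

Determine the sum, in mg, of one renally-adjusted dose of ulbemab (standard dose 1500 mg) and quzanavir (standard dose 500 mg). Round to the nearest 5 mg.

CrCl = (140 − 83) × 52 / (72 × 1.12) = 2964.0 / 80.64 ≈ 36.8 mL/min
CrCl ≈ 37 mL/min.
ulbemab: 25–79 mL/min → 17% of 1500 mg = 255 mg.
quzanavir: 20–44 mL/min → 50% of 500 mg = 250 mg.
Total = 255 + 250 = 505 mg.

505 mg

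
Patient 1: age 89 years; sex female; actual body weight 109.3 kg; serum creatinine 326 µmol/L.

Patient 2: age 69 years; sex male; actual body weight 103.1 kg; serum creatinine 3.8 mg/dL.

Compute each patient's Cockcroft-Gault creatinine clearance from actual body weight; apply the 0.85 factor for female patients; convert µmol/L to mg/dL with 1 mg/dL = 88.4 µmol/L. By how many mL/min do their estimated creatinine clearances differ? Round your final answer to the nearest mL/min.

9 mL/min

Patient 1: SCr = 326 / 88.4 = 3.688 mg/dL
Patient 1: CrCl = (140 − 89) × 109.3 / (72 × 3.688) × 0.85 = 5574.3 / 265.54 × 0.85 ≈ 17.8 mL/min
Patient 2: CrCl = (140 − 69) × 103.1 / (72 × 3.8) = 7320.1 / 273.60 ≈ 26.8 mL/min
|17.8 − 26.8| = 9.0 mL/min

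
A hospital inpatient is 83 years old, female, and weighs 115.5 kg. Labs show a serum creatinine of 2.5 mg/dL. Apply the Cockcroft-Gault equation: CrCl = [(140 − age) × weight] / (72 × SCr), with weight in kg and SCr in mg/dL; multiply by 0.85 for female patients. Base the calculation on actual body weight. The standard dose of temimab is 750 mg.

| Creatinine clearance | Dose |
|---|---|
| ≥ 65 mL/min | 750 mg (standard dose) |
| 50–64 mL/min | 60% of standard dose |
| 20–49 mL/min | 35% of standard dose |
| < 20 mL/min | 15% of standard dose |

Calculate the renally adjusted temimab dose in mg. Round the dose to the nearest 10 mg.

CrCl = (140 − 83) × 115.5 / (72 × 2.5) × 0.85 = 6583.5 / 180.00 × 0.85 ≈ 31.1 mL/min
CrCl ≈ 31 mL/min → bracket 20–49 mL/min.
35% of 750 mg = 262.5 mg → 260 mg

260 mg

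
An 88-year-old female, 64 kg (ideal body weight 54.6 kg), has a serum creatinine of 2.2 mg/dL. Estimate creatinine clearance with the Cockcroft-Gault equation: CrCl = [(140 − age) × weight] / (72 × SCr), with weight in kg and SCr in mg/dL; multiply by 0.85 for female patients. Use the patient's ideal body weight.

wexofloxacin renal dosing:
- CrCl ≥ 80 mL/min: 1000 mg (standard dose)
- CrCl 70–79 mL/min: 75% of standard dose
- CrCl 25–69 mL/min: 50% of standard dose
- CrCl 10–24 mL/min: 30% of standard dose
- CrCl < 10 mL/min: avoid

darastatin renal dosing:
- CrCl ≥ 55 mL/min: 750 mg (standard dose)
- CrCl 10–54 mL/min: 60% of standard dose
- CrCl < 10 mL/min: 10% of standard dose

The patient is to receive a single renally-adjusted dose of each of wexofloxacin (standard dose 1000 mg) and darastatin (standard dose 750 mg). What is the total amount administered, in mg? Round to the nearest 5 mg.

CrCl = (140 − 88) × 54.6 / (72 × 2.2) × 0.85 = 2839.2 / 158.40 × 0.85 ≈ 15.2 mL/min
CrCl ≈ 15 mL/min.
wexofloxacin: 10–24 mL/min → 30% of 1000 mg = 300 mg.
darastatin: 10–54 mL/min → 60% of 750 mg = 450 mg.
Total = 300 + 450 = 750 mg.

750 mg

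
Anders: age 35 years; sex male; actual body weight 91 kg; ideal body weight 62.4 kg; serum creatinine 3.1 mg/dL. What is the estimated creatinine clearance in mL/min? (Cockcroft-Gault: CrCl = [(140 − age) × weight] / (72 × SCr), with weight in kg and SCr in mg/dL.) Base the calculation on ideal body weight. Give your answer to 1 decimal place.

CrCl = (140 − 35) × 62.4 / (72 × 3.1) = 6552.0 / 223.20 ≈ 29.4 mL/min

29.4 mL/min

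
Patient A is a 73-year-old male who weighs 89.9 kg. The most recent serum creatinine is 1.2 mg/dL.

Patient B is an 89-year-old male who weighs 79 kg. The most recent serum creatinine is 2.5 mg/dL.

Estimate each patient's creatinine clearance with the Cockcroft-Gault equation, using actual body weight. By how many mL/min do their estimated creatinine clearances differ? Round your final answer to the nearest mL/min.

Patient A: CrCl = (140 − 73) × 89.9 / (72 × 1.2) = 6023.3 / 86.40 ≈ 69.7 mL/min
Patient B: CrCl = (140 − 89) × 79 / (72 × 2.5) = 4029.0 / 180.00 ≈ 22.4 mL/min
|69.7 − 22.4| = 47.3 mL/min

47 mL/min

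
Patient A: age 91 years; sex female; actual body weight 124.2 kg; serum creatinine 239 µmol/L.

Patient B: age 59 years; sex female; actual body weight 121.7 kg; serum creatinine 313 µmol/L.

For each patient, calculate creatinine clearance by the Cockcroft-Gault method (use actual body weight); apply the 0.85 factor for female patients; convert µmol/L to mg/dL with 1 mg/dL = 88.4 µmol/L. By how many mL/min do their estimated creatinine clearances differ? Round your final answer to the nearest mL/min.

6 mL/min

Patient A: SCr = 239 / 88.4 = 2.704 mg/dL
Patient A: CrCl = (140 − 91) × 124.2 / (72 × 2.704) × 0.85 = 6085.8 / 194.69 × 0.85 ≈ 26.6 mL/min
Patient B: SCr = 313 / 88.4 = 3.541 mg/dL
Patient B: CrCl = (140 − 59) × 121.7 / (72 × 3.541) × 0.85 = 9857.7 / 254.95 × 0.85 ≈ 32.9 mL/min
|26.6 − 32.9| = 6.3 mL/min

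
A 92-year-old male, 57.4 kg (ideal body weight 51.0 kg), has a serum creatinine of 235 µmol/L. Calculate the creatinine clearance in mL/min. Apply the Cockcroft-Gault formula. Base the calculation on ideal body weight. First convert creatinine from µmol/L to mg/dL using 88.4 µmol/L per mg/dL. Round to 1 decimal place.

SCr = 235 / 88.4 = 2.658 mg/dL
CrCl = (140 − 92) × 51 / (72 × 2.658) = 2448.0 / 191.38 ≈ 12.8 mL/min

12.8 mL/min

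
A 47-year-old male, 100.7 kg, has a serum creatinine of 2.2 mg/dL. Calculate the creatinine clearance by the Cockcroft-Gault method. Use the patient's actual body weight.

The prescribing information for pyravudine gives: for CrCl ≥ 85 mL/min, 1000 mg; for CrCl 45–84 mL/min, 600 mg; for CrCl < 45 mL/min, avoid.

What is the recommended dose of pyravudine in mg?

600 mg

CrCl = (140 − 47) × 100.7 / (72 × 2.2) = 9365.1 / 158.40 ≈ 59.1 mL/min
CrCl ≈ 59 mL/min → bracket 45–84 mL/min.
Dose for this bracket: 600 mg.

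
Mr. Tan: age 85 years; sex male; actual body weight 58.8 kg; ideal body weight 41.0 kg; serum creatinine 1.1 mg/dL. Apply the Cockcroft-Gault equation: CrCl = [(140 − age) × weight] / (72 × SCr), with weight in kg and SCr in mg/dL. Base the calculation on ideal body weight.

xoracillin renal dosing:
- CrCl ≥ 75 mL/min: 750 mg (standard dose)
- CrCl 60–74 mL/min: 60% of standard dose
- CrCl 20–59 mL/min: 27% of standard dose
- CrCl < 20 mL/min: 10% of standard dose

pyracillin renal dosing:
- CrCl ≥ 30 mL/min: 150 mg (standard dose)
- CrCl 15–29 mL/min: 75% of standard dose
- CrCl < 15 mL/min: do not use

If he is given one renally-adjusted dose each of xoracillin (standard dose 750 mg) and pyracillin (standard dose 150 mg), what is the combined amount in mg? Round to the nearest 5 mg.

315 mg

CrCl = (140 − 85) × 41 / (72 × 1.1) = 2255.0 / 79.20 ≈ 28.5 mL/min
CrCl ≈ 28 mL/min.
xoracillin: 20–59 mL/min → 27% of 750 mg = 202.5 mg.
pyracillin: 15–29 mL/min → 75% of 150 mg = 112.5 mg.
Total = 202.5 + 112.5 = 315 mg.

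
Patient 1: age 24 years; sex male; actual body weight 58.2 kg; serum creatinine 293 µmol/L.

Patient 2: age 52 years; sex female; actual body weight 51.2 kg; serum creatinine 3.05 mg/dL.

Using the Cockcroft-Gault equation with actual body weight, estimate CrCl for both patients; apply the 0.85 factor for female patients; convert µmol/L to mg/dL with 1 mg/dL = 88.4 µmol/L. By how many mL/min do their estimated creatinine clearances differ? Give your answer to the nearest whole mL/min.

11 mL/min

Patient 1: SCr = 293 / 88.4 = 3.314 mg/dL
Patient 1: CrCl = (140 − 24) × 58.2 / (72 × 3.314) = 6751.2 / 238.61 ≈ 28.3 mL/min
Patient 2: CrCl = (140 − 52) × 51.2 / (72 × 3.05) × 0.85 = 4505.6 / 219.60 × 0.85 ≈ 17.4 mL/min
|28.3 − 17.4| = 10.9 mL/min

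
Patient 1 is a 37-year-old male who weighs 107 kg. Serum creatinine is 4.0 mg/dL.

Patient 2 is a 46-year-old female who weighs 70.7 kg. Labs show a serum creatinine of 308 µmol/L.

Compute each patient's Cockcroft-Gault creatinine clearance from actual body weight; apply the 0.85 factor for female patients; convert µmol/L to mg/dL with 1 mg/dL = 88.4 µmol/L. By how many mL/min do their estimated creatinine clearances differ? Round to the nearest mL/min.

16 mL/min

Patient 1: CrCl = (140 − 37) × 107 / (72 × 4) = 11021.0 / 288.00 ≈ 38.3 mL/min
Patient 2: SCr = 308 / 88.4 = 3.484 mg/dL
Patient 2: CrCl = (140 − 46) × 70.7 / (72 × 3.484) × 0.85 = 6645.8 / 250.85 × 0.85 ≈ 22.5 mL/min
|38.3 − 22.5| = 15.8 mL/min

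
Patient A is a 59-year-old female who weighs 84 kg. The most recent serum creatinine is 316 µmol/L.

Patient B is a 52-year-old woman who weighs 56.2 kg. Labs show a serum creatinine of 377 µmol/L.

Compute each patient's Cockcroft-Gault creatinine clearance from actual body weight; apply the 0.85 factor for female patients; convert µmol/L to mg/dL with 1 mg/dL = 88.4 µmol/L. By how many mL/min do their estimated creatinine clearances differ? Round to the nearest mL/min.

Patient A: SCr = 316 / 88.4 = 3.575 mg/dL
Patient A: CrCl = (140 − 59) × 84 / (72 × 3.575) × 0.85 = 6804.0 / 257.40 × 0.85 ≈ 22.5 mL/min
Patient B: SCr = 377 / 88.4 = 4.265 mg/dL
Patient B: CrCl = (140 − 52) × 56.2 / (72 × 4.265) × 0.85 = 4945.6 / 307.08 × 0.85 ≈ 13.7 mL/min
|22.5 − 13.7| = 8.8 mL/min

9 mL/min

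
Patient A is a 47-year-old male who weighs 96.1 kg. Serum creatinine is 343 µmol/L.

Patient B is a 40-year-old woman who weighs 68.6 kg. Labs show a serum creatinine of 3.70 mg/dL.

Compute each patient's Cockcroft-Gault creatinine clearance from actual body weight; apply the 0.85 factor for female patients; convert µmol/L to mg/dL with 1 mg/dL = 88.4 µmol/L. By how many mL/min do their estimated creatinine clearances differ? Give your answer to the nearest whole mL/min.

10 mL/min

Patient A: SCr = 343 / 88.4 = 3.88 mg/dL
Patient A: CrCl = (140 − 47) × 96.1 / (72 × 3.88) = 8937.3 / 279.36 ≈ 32.0 mL/min
Patient B: CrCl = (140 − 40) × 68.6 / (72 × 3.7) × 0.85 = 6860.0 / 266.40 × 0.85 ≈ 21.9 mL/min
|32.0 − 21.9| = 10.1 mL/min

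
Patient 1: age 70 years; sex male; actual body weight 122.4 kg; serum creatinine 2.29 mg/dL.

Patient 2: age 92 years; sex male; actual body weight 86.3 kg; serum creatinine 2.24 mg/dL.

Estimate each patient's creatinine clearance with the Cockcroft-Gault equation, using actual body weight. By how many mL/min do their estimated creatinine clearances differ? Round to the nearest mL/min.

26 mL/min

Patient 1: CrCl = (140 − 70) × 122.4 / (72 × 2.29) = 8568.0 / 164.88 ≈ 52.0 mL/min
Patient 2: CrCl = (140 − 92) × 86.3 / (72 × 2.24) = 4142.4 / 161.28 ≈ 25.7 mL/min
|52.0 − 25.7| = 26.3 mL/min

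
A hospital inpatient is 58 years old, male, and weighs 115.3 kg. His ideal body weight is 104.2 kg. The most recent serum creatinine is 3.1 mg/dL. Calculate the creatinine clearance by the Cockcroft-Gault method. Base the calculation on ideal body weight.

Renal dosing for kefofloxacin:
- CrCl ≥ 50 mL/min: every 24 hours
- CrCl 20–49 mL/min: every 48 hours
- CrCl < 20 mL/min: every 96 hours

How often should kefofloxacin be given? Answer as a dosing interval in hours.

every 48 hours

CrCl = (140 − 58) × 104.2 / (72 × 3.1) = 8544.4 / 223.20 ≈ 38.3 mL/min
CrCl ≈ 38 mL/min → bracket 20–49 mL/min → every 48 hours.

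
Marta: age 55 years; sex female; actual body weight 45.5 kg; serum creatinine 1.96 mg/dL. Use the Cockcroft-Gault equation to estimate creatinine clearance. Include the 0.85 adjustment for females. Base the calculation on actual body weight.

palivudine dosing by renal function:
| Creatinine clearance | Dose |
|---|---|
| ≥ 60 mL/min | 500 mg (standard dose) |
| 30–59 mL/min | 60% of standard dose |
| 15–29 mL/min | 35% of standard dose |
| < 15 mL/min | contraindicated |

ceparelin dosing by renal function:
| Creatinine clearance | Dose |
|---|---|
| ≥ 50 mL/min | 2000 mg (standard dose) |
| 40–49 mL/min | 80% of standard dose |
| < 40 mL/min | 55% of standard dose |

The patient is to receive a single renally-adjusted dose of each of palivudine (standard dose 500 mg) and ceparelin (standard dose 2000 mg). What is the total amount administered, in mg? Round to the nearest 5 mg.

CrCl = (140 − 55) × 45.5 / (72 × 1.96) × 0.85 = 3867.5 / 141.12 × 0.85 ≈ 23.3 mL/min
CrCl ≈ 23 mL/min.
palivudine: 15–29 mL/min → 35% of 500 mg = 175 mg.
ceparelin: < 40 mL/min → 55% of 2000 mg = 1100 mg.
Total = 175 + 1100 = 1275 mg.

1275 mg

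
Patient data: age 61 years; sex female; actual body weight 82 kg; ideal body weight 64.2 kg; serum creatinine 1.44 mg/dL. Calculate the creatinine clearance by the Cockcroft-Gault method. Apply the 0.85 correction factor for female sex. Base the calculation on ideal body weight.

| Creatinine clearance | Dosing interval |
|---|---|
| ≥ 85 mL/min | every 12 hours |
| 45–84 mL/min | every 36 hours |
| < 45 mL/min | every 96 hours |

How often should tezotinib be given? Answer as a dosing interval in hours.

CrCl = (140 − 61) × 64.2 / (72 × 1.44) × 0.85 = 5071.8 / 103.68 × 0.85 ≈ 41.6 mL/min
CrCl ≈ 42 mL/min → bracket < 45 mL/min → every 96 hours.

every 96 hours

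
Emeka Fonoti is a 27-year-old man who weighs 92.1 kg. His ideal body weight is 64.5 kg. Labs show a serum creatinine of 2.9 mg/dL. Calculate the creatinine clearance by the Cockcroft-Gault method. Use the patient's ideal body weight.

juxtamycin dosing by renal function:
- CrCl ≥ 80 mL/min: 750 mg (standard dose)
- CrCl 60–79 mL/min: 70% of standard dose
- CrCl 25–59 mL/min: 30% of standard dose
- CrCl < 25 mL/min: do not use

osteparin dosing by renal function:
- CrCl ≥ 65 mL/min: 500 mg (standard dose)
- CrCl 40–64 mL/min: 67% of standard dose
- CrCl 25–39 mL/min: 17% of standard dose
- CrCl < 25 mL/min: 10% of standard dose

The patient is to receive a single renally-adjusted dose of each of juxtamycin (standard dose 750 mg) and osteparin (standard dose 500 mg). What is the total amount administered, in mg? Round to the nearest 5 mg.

CrCl = (140 − 27) × 64.5 / (72 × 2.9) = 7288.5 / 208.80 ≈ 34.9 mL/min
CrCl ≈ 35 mL/min.
juxtamycin: 25–59 mL/min → 30% of 750 mg = 225 mg.
osteparin: 25–39 mL/min → 17% of 500 mg = 85 mg.
Total = 225 + 85 = 310 mg.

310 mg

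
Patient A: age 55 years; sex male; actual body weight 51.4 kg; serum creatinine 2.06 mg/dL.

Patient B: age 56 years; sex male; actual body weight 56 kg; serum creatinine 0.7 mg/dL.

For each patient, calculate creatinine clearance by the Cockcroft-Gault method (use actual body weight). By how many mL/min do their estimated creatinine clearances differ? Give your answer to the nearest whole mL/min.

64 mL/min

Patient A: CrCl = (140 − 55) × 51.4 / (72 × 2.06) = 4369.0 / 148.32 ≈ 29.5 mL/min
Patient B: CrCl = (140 − 56) × 56 / (72 × 0.7) = 4704.0 / 50.40 ≈ 93.3 mL/min
|29.5 − 93.3| = 63.8 mL/min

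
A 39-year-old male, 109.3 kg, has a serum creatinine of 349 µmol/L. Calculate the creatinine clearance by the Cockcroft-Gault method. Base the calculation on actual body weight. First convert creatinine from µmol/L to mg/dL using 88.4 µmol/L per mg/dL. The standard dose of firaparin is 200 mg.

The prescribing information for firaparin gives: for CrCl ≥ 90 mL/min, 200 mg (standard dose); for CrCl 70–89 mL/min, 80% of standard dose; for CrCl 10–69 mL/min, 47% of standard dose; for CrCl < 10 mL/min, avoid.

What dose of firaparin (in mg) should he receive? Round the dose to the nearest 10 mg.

SCr = 349 / 88.4 = 3.948 mg/dL
CrCl = (140 − 39) × 109.3 / (72 × 3.948) = 11039.3 / 284.26 ≈ 38.8 mL/min
CrCl ≈ 39 mL/min → bracket 10–69 mL/min.
47% of 200 mg = 94 mg → 90 mg

90 mg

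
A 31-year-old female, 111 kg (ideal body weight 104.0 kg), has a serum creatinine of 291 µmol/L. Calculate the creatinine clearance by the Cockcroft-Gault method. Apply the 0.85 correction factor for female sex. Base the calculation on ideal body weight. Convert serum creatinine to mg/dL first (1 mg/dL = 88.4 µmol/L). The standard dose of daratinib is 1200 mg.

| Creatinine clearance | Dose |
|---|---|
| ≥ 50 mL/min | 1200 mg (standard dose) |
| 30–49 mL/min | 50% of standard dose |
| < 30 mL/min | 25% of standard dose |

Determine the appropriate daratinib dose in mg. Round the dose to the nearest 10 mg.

SCr = 291 / 88.4 = 3.292 mg/dL
CrCl = (140 − 31) × 104 / (72 × 3.292) × 0.85 = 11336.0 / 237.02 × 0.85 ≈ 40.7 mL/min
CrCl ≈ 41 mL/min → bracket 30–49 mL/min.
50% of 1200 mg = 600 mg

600 mg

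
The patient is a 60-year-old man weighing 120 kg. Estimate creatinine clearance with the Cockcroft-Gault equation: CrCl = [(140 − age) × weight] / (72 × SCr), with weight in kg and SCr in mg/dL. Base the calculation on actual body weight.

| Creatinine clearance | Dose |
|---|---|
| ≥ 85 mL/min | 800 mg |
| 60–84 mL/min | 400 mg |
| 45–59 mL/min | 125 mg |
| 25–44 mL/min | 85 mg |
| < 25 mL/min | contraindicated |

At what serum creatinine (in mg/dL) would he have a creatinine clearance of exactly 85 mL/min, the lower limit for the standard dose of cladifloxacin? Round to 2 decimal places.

Standard dose requires CrCl ≥ 85 mL/min.
Set (140 − 60) × 120 / (72 × SCr) = 85
SCr = (140 − 60) × 120 / (72 × 85) = 1.569 mg/dL

1.57 mg/dL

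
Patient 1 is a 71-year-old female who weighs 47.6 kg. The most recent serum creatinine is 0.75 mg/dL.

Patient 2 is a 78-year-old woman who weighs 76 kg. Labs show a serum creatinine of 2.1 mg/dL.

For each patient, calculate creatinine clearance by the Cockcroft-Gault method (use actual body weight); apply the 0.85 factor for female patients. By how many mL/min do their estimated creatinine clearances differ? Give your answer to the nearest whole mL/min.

Patient 1: CrCl = (140 − 71) × 47.6 / (72 × 0.75) × 0.85 = 3284.4 / 54.00 × 0.85 ≈ 51.7 mL/min
Patient 2: CrCl = (140 − 78) × 76 / (72 × 2.1) × 0.85 = 4712.0 / 151.20 × 0.85 ≈ 26.5 mL/min
|51.7 − 26.5| = 25.2 mL/min

25 mL/min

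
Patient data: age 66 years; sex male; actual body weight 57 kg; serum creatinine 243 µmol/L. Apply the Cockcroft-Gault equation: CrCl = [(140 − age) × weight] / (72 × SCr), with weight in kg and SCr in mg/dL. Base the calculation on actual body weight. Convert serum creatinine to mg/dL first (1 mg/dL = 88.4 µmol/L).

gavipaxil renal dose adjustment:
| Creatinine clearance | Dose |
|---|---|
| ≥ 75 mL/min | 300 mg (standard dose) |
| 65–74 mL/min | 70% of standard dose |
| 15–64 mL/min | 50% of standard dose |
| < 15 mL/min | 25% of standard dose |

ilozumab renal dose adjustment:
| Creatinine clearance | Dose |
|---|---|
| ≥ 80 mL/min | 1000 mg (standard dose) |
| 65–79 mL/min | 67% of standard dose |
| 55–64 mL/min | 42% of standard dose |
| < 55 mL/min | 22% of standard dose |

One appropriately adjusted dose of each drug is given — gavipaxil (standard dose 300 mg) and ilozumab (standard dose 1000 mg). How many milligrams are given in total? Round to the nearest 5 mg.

370 mg

SCr = 243 / 88.4 = 2.749 mg/dL
CrCl = (140 − 66) × 57 / (72 × 2.749) = 4218.0 / 197.93 ≈ 21.3 mL/min
CrCl ≈ 21 mL/min.
gavipaxil: 15–64 mL/min → 50% of 300 mg = 150 mg.
ilozumab: < 55 mL/min → 22% of 1000 mg = 220 mg.
Total = 150 + 220 = 370 mg.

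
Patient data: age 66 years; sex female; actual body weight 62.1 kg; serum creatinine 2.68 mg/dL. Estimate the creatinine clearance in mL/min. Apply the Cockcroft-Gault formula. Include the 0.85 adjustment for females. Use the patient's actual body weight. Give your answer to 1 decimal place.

CrCl = (140 − 66) × 62.1 / (72 × 2.68) × 0.85 = 4595.4 / 192.96 × 0.85 ≈ 20.2 mL/min

20.2 mL/min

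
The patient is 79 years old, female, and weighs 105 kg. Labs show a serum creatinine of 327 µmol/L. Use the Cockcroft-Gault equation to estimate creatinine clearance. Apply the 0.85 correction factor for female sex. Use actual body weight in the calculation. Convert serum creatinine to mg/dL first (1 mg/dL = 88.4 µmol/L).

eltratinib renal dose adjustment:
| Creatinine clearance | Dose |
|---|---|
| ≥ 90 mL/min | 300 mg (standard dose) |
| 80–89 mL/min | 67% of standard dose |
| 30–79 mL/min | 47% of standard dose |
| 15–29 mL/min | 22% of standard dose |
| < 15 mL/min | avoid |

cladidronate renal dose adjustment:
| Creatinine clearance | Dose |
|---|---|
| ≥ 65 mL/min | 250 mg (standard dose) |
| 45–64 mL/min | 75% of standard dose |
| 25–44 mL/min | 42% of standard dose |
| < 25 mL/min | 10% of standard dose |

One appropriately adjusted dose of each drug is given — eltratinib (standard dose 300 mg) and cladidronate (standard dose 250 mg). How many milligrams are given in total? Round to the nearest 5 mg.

SCr = 327 / 88.4 = 3.699 mg/dL
CrCl = (140 − 79) × 105 / (72 × 3.699) × 0.85 = 6405.0 / 266.33 × 0.85 ≈ 20.4 mL/min
CrCl ≈ 20 mL/min.
eltratinib: 15–29 mL/min → 22% of 300 mg = 66 mg.
cladidronate: < 25 mL/min → 10% of 250 mg = 25 mg.
Total = 66 + 25 = 91 mg.

90 mg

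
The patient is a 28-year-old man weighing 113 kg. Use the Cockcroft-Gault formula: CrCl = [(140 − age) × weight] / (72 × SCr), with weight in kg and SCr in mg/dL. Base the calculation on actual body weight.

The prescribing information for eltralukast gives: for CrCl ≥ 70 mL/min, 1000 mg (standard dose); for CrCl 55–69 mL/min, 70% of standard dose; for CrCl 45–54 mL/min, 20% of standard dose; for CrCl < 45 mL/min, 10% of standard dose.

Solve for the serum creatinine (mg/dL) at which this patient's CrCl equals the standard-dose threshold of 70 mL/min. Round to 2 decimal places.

2.51 mg/dL

Standard dose requires CrCl ≥ 70 mL/min.
Set (140 − 28) × 113 / (72 × SCr) = 70
SCr = (140 − 28) × 113 / (72 × 70) = 2.511 mg/dL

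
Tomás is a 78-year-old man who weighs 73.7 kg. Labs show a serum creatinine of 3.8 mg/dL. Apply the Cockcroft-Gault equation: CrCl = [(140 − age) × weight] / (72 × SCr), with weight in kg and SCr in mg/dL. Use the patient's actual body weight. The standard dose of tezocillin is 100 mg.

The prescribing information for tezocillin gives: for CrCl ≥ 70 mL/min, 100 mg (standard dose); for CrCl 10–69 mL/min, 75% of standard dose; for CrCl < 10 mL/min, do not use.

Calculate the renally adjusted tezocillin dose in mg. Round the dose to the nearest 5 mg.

CrCl = (140 − 78) × 73.7 / (72 × 3.8) = 4569.4 / 273.60 ≈ 16.7 mL/min
CrCl ≈ 17 mL/min → bracket 10–69 mL/min.
75% of 100 mg = 75 mg

75 mg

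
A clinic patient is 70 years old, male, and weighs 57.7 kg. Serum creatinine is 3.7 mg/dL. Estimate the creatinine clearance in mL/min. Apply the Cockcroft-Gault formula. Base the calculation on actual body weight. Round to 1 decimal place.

15.2 mL/min

CrCl = (140 − 70) × 57.7 / (72 × 3.7) = 4039.0 / 266.40 ≈ 15.2 mL/min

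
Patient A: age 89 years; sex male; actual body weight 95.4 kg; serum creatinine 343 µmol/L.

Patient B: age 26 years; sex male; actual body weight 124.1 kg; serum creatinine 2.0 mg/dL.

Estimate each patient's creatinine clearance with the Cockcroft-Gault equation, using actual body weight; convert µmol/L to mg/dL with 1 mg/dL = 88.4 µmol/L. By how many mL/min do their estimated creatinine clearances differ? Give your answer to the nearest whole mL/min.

81 mL/min

Patient A: SCr = 343 / 88.4 = 3.88 mg/dL
Patient A: CrCl = (140 − 89) × 95.4 / (72 × 3.88) = 4865.4 / 279.36 ≈ 17.4 mL/min
Patient B: CrCl = (140 − 26) × 124.1 / (72 × 2) = 14147.4 / 144.00 ≈ 98.2 mL/min
|17.4 − 98.2| = 80.8 mL/min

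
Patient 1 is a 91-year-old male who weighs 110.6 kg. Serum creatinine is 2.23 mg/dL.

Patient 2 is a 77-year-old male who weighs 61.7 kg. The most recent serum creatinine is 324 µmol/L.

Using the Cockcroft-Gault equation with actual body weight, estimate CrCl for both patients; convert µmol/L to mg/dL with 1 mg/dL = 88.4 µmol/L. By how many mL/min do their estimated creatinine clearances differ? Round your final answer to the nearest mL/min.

19 mL/min

Patient 1: CrCl = (140 − 91) × 110.6 / (72 × 2.23) = 5419.4 / 160.56 ≈ 33.8 mL/min
Patient 2: SCr = 324 / 88.4 = 3.665 mg/dL
Patient 2: CrCl = (140 − 77) × 61.7 / (72 × 3.665) = 3887.1 / 263.88 ≈ 14.7 mL/min
|33.8 − 14.7| = 19.1 mL/min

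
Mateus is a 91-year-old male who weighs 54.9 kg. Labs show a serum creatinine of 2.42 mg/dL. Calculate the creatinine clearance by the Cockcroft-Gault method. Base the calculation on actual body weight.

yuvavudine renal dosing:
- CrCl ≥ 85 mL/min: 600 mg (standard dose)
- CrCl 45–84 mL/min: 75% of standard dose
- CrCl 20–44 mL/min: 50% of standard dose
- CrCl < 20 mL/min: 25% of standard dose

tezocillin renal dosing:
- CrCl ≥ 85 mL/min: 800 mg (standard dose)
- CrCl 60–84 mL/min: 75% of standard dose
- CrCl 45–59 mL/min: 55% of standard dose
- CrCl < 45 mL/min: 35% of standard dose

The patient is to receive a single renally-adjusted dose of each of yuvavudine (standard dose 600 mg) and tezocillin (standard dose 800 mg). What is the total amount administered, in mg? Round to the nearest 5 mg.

CrCl = (140 − 91) × 54.9 / (72 × 2.42) = 2690.1 / 174.24 ≈ 15.4 mL/min
CrCl ≈ 15 mL/min.
yuvavudine: < 20 mL/min → 25% of 600 mg = 150 mg.
tezocillin: < 45 mL/min → 35% of 800 mg = 280 mg.
Total = 150 + 280 = 430 mg.

430 mg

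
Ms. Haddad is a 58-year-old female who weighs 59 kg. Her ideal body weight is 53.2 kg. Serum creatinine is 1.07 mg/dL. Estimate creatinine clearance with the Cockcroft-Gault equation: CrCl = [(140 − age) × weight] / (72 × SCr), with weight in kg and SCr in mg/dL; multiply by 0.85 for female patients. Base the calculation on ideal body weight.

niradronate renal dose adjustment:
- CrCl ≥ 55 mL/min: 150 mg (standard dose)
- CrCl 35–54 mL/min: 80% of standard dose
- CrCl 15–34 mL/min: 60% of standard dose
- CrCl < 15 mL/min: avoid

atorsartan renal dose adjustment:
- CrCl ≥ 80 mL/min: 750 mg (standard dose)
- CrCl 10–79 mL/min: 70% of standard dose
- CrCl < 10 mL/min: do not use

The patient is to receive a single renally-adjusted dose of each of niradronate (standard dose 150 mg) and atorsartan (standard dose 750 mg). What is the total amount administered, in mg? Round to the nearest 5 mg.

CrCl = (140 − 58) × 53.2 / (72 × 1.07) × 0.85 = 4362.4 / 77.04 × 0.85 ≈ 48.1 mL/min
CrCl ≈ 48 mL/min.
niradronate: 35–54 mL/min → 80% of 150 mg = 120 mg.
atorsartan: 10–79 mL/min → 70% of 750 mg = 525 mg.
Total = 120 + 525 = 645 mg.

645 mg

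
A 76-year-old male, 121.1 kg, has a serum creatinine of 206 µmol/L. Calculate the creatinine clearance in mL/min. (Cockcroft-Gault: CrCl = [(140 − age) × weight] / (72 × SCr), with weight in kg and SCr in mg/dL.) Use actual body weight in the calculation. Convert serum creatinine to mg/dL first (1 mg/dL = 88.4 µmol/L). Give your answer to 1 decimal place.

SCr = 206 / 88.4 = 2.33 mg/dL
CrCl = (140 − 76) × 121.1 / (72 × 2.33) = 7750.4 / 167.76 ≈ 46.2 mL/min

46.2 mL/min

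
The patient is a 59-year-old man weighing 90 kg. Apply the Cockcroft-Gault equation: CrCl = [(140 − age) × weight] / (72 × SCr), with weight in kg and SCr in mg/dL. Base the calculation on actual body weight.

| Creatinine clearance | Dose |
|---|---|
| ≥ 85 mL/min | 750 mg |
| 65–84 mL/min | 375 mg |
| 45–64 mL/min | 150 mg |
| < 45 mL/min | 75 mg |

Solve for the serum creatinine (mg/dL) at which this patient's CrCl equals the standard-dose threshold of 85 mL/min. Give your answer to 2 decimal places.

1.19 mg/dL

Standard dose requires CrCl ≥ 85 mL/min.
Set (140 − 59) × 90 / (72 × SCr) = 85
SCr = (140 − 59) × 90 / (72 × 85) = 1.191 mg/dL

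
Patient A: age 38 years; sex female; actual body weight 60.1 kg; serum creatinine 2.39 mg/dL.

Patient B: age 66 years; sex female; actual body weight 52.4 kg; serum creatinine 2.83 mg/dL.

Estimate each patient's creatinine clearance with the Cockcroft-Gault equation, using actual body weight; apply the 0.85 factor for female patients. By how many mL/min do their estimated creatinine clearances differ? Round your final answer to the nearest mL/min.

Patient A: CrCl = (140 − 38) × 60.1 / (72 × 2.39) × 0.85 = 6130.2 / 172.08 × 0.85 ≈ 30.3 mL/min
Patient B: CrCl = (140 − 66) × 52.4 / (72 × 2.83) × 0.85 = 3877.6 / 203.76 × 0.85 ≈ 16.2 mL/min
|30.3 − 16.2| = 14.1 mL/min

14 mL/min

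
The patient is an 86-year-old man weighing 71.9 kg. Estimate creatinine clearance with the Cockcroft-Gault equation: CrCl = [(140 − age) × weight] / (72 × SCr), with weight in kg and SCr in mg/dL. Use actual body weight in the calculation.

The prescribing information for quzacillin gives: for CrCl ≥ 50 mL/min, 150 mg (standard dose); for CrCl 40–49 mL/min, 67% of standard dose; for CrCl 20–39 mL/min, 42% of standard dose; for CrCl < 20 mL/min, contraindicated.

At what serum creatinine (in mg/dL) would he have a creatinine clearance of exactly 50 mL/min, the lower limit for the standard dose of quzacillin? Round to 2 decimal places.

1.08 mg/dL

Standard dose requires CrCl ≥ 50 mL/min.
Set (140 − 86) × 71.9 / (72 × SCr) = 50
SCr = (140 − 86) × 71.9 / (72 × 50) = 1.079 mg/dL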